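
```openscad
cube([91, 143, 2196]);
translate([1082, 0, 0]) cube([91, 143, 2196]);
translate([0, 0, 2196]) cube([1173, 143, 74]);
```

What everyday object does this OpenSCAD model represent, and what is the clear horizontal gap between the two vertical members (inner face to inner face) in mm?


A door frame. The clear opening width is 991 mm.

Two 2196 mm tall posts with a header on top — a door frame. The left jamb is 91 mm wide at x = 0; the right jamb starts at x = 1082. The clear opening is 1082 − 91 = 991 mm.


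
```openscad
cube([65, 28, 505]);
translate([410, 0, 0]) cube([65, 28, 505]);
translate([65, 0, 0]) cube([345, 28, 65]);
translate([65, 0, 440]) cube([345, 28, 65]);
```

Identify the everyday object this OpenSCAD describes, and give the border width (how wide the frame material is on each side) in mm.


A picture frame. The border width is 65 mm.

Four thin pieces enclosing a rectangular opening — a picture frame. The two full-height stiles are 505 mm tall; the top rail sits at z = 440 and is 65 mm tall, so the border above the opening is 505 − 440 = 65 mm, matching the stile x-width.


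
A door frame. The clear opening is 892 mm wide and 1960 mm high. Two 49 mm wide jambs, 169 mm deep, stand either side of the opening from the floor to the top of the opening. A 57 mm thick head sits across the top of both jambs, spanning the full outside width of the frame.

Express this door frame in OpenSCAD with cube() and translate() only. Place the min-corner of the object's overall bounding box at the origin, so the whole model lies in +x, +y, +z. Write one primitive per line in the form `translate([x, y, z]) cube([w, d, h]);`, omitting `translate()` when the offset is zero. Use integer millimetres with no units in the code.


cube([49, 169, 1960]);
translate([941, 0, 0]) cube([49, 169, 1960]);
translate([0, 0, 1960]) cube([990, 169, 57]);


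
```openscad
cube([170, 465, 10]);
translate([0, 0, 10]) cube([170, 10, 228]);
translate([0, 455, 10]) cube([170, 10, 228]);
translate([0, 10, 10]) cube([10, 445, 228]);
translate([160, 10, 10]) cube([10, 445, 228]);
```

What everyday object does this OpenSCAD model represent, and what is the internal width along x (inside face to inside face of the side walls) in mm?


An open box. The internal width is 150 mm.

A 170×465 base slab with four walls standing on it — an open box. The base is 170 mm wide and the walls are 10 mm thick, so the internal width is 170 − 2 × 10 = 150 mm.


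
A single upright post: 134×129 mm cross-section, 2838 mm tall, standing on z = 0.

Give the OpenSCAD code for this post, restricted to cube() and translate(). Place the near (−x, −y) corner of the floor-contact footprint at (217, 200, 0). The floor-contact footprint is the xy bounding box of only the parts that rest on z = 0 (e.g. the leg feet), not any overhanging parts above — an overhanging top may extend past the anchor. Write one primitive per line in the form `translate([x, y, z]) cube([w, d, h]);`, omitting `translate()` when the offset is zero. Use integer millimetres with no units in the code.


translate([217, 200, 0]) cube([134, 129, 2838]);


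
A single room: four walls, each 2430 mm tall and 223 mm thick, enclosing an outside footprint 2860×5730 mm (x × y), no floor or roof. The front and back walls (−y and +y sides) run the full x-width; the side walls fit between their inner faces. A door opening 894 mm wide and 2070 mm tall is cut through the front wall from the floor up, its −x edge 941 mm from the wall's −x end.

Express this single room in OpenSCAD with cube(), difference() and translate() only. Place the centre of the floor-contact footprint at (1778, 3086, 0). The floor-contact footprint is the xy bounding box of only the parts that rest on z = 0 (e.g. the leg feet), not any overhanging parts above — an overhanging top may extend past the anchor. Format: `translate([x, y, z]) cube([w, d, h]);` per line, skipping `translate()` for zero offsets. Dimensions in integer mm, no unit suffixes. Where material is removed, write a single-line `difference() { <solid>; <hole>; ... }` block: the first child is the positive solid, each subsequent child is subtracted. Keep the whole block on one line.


difference() { translate([348, 221, 0]) cube([2860, 223, 2430]); translate([1289, 221, 0]) cube([894, 223, 2070]); }
translate([348, 5728, 0]) cube([2860, 223, 2430]);
translate([348, 444, 0]) cube([223, 5284, 2430]);
translate([2985, 444, 0]) cube([223, 5284, 2430]);


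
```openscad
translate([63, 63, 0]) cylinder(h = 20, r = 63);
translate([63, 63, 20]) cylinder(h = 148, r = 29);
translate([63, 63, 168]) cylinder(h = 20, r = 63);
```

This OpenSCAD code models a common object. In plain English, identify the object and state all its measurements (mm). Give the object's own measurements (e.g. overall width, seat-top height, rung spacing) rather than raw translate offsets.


A spool: two coaxial disc flanges of radius 63 mm and thickness 20 mm, joined by a core cylinder of radius 29 mm and height 148 mm. The lower flange rests on z = 0 and the three cylinders share a vertical axis.


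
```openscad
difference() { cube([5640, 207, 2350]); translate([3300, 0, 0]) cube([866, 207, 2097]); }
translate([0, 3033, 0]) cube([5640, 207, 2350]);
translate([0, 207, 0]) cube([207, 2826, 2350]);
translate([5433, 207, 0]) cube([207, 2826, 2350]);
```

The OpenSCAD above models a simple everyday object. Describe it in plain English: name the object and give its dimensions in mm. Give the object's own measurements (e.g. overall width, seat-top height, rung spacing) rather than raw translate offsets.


A single room: four walls, each 2350 mm tall and 207 mm thick, enclosing an outside footprint 5640×3240 mm (x × y), no floor or roof. The front and back walls (−y and +y sides) run the full x-width; the side walls fit between their inner faces. A door opening 866 mm wide and 2097 mm tall is cut through the front wall from the floor up, its −x edge 3300 mm from the wall's −x end.


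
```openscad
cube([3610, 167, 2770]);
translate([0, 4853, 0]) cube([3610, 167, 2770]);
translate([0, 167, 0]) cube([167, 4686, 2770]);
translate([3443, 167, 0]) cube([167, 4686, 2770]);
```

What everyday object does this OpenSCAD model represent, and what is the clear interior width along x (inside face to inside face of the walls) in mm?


A house (or room) frame. The interior width is 3276 mm.

Four 2770 mm walls enclosing a rectangle with no floor or roof — a room or house frame. Outside width is 3610 mm and wall thickness is 167 mm, so the interior width is 3610 − 2 × 167 = 3276 mm.


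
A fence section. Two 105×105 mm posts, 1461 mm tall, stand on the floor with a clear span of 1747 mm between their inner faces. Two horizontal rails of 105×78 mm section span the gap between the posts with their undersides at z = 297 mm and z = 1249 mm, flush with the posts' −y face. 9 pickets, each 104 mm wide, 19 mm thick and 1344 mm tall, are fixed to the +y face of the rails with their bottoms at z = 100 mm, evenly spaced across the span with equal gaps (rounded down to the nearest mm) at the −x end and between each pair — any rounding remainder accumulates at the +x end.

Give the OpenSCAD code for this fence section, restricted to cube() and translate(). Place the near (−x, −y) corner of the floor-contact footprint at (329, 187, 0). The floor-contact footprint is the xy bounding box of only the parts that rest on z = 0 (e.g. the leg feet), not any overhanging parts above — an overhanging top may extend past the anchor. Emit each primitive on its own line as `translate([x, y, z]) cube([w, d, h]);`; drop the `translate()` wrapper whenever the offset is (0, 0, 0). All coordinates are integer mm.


translate([329, 187, 0]) cube([105, 105, 1461]);
translate([2181, 187, 0]) cube([105, 105, 1461]);
translate([434, 187, 297]) cube([1747, 105, 78]);
translate([434, 187, 1249]) cube([1747, 105, 78]);
translate([515, 292, 100]) cube([104, 19, 1344]);
translate([700, 292, 100]) cube([104, 19, 1344]);
translate([885, 292, 100]) cube([104, 19, 1344]);
translate([1070, 292, 100]) cube([104, 19, 1344]);
translate([1255, 292, 100]) cube([104, 19, 1344]);
translate([1440, 292, 100]) cube([104, 19, 1344]);
translate([1625, 292, 100]) cube([104, 19, 1344]);
translate([1810, 292, 100]) cube([104, 19, 1344]);
translate([1995, 292, 100]) cube([104, 19, 1344]);


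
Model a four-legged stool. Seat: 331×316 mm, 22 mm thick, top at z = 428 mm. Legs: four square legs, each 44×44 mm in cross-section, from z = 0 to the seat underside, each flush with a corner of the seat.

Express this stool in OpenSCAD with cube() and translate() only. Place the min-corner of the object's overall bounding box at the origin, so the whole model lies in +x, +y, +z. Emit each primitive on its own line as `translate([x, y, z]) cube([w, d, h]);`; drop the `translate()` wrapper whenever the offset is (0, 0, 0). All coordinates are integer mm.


translate([0, 0, 406]) cube([331, 316, 22]);
cube([44, 44, 406]);
translate([287, 0, 0]) cube([44, 44, 406]);
translate([0, 272, 0]) cube([44, 44, 406]);
translate([287, 272, 0]) cube([44, 44, 406]);


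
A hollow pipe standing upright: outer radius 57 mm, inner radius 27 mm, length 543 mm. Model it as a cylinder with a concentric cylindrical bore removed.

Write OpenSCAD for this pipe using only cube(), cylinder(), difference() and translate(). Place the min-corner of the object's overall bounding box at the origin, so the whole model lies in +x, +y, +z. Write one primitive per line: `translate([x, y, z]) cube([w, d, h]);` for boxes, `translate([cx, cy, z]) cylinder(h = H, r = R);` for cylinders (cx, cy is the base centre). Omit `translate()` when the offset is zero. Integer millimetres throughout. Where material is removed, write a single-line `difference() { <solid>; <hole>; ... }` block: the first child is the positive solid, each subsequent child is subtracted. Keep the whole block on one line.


difference() { translate([57, 57, 0]) cylinder(h = 543, r = 57); translate([57, 57, 0]) cylinder(h = 543, r = 27); }


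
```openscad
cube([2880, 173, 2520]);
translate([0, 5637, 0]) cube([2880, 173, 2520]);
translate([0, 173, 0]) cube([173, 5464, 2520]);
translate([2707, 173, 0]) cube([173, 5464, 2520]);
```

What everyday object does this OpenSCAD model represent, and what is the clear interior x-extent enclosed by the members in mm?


A house (or room) frame. The interior width is 2534 mm.

Four 2520 mm walls enclosing a rectangle with no floor or roof — a room or house frame. Outside width is 2880 mm and wall thickness is 173 mm, so the interior width is 2880 − 2 × 173 = 2534 mm.


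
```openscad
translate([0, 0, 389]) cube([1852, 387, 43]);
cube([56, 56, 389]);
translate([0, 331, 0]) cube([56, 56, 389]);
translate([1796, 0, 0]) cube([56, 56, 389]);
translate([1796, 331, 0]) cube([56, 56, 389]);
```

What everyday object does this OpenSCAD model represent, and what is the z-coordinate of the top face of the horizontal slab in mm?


A bench. The seat-top height is 432 mm.

A long slab on four corner posts — a bench. The slab sits at z = 389 with thickness 43, so the top is 389 + 43 = 432 mm.


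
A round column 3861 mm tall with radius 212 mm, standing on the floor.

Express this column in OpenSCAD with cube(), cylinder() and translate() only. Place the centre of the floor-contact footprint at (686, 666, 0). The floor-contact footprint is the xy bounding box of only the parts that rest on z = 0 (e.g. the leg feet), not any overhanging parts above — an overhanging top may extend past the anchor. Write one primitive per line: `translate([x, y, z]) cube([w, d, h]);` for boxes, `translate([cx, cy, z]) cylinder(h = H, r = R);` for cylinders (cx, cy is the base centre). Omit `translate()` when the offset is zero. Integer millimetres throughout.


translate([686, 666, 0]) cylinder(h = 3861, r = 212);


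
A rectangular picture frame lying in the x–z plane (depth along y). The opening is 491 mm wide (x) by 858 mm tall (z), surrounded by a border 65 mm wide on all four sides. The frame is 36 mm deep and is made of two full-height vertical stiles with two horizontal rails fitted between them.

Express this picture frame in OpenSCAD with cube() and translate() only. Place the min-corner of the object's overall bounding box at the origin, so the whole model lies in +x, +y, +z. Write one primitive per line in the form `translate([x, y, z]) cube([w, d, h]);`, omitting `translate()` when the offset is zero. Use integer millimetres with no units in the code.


cube([65, 36, 988]);
translate([556, 0, 0]) cube([65, 36, 988]);
translate([65, 0, 0]) cube([491, 36, 65]);
translate([65, 0, 923]) cube([491, 36, 65]);


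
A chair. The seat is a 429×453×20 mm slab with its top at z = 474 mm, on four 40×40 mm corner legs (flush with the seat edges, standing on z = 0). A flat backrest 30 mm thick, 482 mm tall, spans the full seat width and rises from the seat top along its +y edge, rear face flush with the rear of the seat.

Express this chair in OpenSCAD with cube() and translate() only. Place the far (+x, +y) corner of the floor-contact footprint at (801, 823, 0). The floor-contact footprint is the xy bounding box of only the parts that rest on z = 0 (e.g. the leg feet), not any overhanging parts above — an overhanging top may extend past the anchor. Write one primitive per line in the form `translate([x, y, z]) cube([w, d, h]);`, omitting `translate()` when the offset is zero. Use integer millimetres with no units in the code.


translate([372, 370, 454]) cube([429, 453, 20]);
translate([372, 370, 0]) cube([40, 40, 454]);
translate([761, 370, 0]) cube([40, 40, 454]);
translate([372, 783, 0]) cube([40, 40, 454]);
translate([761, 783, 0]) cube([40, 40, 454]);
translate([372, 793, 474]) cube([429, 30, 482]);


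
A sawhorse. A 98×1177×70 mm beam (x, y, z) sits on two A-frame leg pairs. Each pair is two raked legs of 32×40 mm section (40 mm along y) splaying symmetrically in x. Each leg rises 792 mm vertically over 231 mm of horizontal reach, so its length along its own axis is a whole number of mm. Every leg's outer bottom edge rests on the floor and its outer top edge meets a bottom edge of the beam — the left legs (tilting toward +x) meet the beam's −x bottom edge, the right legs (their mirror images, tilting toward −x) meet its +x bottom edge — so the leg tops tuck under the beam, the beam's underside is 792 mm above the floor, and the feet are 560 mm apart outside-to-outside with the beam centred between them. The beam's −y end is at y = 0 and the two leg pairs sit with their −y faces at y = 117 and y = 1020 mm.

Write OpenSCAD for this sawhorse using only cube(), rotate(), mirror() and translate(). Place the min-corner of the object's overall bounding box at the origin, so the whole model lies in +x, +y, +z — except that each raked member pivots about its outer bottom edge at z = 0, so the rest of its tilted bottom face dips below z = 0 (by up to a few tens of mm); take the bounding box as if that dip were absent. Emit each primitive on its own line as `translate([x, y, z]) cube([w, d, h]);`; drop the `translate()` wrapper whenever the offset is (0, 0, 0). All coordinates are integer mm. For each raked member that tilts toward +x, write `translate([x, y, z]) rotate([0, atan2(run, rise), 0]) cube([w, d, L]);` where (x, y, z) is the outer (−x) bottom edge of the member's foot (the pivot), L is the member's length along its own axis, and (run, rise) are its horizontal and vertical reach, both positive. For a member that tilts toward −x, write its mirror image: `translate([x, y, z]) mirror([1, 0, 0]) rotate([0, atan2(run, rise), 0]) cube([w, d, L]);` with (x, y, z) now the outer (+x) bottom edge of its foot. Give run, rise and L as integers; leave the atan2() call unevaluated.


translate([231, 0, 792]) cube([98, 1177, 70]);
translate([0, 117, 0]) rotate([0, atan2(231, 792), 0]) cube([32, 40, 825]);
translate([560, 117, 0]) mirror([1, 0, 0]) rotate([0, atan2(231, 792), 0]) cube([32, 40, 825]);
translate([0, 1020, 0]) rotate([0, atan2(231, 792), 0]) cube([32, 40, 825]);
translate([560, 1020, 0]) mirror([1, 0, 0]) rotate([0, atan2(231, 792), 0]) cube([32, 40, 825]);


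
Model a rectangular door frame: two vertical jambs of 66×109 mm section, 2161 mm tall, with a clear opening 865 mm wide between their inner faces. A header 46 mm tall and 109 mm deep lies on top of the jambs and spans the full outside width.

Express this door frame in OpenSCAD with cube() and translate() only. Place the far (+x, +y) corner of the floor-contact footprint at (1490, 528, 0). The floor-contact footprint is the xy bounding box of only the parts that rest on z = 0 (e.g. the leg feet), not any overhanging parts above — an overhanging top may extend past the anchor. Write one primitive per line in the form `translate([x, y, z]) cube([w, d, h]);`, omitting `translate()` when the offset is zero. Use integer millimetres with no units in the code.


translate([493, 419, 0]) cube([66, 109, 2161]);
translate([1424, 419, 0]) cube([66, 109, 2161]);
translate([493, 419, 2161]) cube([997, 109, 46]);


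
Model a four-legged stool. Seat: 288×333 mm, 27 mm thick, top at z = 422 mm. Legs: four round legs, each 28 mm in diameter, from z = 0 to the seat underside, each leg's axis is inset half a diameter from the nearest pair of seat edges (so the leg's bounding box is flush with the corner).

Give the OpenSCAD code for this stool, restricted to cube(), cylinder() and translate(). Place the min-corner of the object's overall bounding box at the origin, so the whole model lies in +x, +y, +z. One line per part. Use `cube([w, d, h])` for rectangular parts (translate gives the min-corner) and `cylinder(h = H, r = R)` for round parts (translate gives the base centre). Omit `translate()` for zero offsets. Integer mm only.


translate([0, 0, 395]) cube([288, 333, 27]);
translate([14, 14, 0]) cylinder(h = 395, r = 14);
translate([274, 14, 0]) cylinder(h = 395, r = 14);
translate([14, 319, 0]) cylinder(h = 395, r = 14);
translate([274, 319, 0]) cylinder(h = 395, r = 14);


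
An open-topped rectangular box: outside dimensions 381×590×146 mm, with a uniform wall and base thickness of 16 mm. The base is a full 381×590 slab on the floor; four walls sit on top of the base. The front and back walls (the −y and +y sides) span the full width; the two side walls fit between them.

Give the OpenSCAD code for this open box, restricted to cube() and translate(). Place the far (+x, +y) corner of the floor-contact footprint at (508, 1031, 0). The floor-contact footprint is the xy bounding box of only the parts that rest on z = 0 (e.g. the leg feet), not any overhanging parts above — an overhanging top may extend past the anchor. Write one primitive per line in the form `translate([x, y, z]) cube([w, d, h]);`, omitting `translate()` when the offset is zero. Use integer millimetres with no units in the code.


translate([127, 441, 0]) cube([381, 590, 16]);
translate([127, 441, 16]) cube([381, 16, 130]);
translate([127, 1015, 16]) cube([381, 16, 130]);
translate([127, 457, 16]) cube([16, 558, 130]);
translate([492, 457, 16]) cube([16, 558, 130]);


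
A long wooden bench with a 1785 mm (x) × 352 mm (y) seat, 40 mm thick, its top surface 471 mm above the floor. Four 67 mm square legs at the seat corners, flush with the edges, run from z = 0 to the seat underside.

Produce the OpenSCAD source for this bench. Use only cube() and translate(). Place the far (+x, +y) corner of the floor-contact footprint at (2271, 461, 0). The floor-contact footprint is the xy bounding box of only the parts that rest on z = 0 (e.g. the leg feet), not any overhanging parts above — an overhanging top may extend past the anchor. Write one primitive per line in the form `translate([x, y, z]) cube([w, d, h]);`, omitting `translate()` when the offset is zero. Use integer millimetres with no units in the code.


translate([486, 109, 431]) cube([1785, 352, 40]);
translate([486, 109, 0]) cube([67, 67, 431]);
translate([486, 394, 0]) cube([67, 67, 431]);
translate([2204, 109, 0]) cube([67, 67, 431]);
translate([2204, 394, 0]) cube([67, 67, 431]);


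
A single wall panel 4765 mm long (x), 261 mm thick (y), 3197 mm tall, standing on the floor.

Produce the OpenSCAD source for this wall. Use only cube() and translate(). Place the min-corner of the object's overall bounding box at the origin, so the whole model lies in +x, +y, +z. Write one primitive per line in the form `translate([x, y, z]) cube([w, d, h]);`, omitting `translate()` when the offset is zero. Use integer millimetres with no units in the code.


cube([4765, 261, 3197]);


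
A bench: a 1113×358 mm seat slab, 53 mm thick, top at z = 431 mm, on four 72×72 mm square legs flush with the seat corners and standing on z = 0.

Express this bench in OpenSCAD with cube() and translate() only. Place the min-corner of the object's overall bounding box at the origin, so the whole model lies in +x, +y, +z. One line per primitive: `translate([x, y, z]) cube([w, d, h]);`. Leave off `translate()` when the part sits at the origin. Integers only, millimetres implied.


translate([0, 0, 378]) cube([1113, 358, 53]);
cube([72, 72, 378]);
translate([0, 286, 0]) cube([72, 72, 378]);
translate([1041, 0, 0]) cube([72, 72, 378]);
translate([1041, 286, 0]) cube([72, 72, 378]);


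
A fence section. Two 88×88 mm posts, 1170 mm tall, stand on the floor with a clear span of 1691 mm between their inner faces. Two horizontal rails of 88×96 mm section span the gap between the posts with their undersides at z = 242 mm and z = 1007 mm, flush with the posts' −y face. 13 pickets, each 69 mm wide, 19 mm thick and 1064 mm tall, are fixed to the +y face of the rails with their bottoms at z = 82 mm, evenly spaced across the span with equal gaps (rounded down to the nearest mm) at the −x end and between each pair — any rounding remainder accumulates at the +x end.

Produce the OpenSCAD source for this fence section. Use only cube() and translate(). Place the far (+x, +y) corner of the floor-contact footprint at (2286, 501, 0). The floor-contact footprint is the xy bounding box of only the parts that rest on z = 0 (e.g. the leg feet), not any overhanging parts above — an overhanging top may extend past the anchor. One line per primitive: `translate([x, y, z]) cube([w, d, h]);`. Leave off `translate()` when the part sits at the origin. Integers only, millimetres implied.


translate([419, 413, 0]) cube([88, 88, 1170]);
translate([2198, 413, 0]) cube([88, 88, 1170]);
translate([507, 413, 242]) cube([1691, 88, 96]);
translate([507, 413, 1007]) cube([1691, 88, 96]);
translate([563, 501, 82]) cube([69, 19, 1064]);
translate([688, 501, 82]) cube([69, 19, 1064]);
translate([813, 501, 82]) cube([69, 19, 1064]);
translate([938, 501, 82]) cube([69, 19, 1064]);
translate([1063, 501, 82]) cube([69, 19, 1064]);
translate([1188, 501, 82]) cube([69, 19, 1064]);
translate([1313, 501, 82]) cube([69, 19, 1064]);
translate([1438, 501, 82]) cube([69, 19, 1064]);
translate([1563, 501, 82]) cube([69, 19, 1064]);
translate([1688, 501, 82]) cube([69, 19, 1064]);
translate([1813, 501, 82]) cube([69, 19, 1064]);
translate([1938, 501, 82]) cube([69, 19, 1064]);
translate([2063, 501, 82]) cube([69, 19, 1064]);


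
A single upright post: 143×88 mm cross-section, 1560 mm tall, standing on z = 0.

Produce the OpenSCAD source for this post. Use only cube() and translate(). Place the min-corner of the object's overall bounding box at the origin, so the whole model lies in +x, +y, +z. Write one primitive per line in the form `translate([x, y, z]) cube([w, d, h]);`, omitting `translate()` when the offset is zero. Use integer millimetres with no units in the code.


cube([143, 88, 1560]);


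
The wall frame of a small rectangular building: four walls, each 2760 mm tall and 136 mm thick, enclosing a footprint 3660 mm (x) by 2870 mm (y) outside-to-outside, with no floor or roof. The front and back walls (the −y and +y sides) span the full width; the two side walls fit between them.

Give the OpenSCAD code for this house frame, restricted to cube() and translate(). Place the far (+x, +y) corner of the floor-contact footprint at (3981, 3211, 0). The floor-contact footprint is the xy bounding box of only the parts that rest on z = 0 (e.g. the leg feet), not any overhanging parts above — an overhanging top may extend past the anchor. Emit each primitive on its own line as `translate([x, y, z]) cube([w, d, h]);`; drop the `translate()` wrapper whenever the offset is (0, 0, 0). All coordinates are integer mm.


translate([321, 341, 0]) cube([3660, 136, 2760]);
translate([321, 3075, 0]) cube([3660, 136, 2760]);
translate([321, 477, 0]) cube([136, 2598, 2760]);
translate([3845, 477, 0]) cube([136, 2598, 2760]);


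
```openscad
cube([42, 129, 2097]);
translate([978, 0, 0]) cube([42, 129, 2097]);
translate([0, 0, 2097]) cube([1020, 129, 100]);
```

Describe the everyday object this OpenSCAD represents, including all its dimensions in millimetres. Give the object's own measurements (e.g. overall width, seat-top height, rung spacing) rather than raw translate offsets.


A door frame. The clear opening is 936 mm wide and 2097 mm high. Two 42 mm wide jambs, 129 mm deep, stand either side of the opening from the floor to the top of the opening. A 100 mm thick head sits across the top of both jambs, spanning the full outside width of the frame.


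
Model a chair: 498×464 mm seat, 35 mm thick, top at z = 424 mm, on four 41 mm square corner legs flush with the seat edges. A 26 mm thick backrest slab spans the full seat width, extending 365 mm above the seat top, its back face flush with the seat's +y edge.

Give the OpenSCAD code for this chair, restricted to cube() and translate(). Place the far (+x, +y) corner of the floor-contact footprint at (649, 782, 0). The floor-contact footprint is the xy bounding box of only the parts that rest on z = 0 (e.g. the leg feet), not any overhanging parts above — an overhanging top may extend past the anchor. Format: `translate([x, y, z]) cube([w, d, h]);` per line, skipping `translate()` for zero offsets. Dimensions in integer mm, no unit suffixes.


// leg_h = 424 - 35 = 389
translate([151, 318, 389]) cube([498, 464, 35]);
translate([151, 318, 0]) cube([41, 41, 389]);
translate([608, 318, 0]) cube([41, 41, 389]);
translate([151, 741, 0]) cube([41, 41, 389]);
translate([608, 741, 0]) cube([41, 41, 389]);
translate([151, 756, 424]) cube([498, 26, 365]);


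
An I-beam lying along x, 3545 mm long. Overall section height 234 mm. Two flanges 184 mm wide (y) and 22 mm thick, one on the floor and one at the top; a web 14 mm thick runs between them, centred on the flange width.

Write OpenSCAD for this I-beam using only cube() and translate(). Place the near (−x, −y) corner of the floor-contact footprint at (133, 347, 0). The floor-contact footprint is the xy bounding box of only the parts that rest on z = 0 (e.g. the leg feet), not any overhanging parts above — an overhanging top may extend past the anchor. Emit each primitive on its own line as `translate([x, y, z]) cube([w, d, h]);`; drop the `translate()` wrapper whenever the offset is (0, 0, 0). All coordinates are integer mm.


translate([133, 347, 0]) cube([3545, 184, 22]);
translate([133, 432, 22]) cube([3545, 14, 190]);
translate([133, 347, 212]) cube([3545, 184, 22]);


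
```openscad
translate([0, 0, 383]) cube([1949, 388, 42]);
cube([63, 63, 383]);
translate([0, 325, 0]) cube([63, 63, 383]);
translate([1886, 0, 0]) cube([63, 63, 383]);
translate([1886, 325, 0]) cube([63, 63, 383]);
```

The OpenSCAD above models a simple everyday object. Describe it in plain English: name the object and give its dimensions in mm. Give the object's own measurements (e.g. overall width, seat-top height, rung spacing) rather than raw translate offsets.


A long wooden bench with a 1949 mm (x) × 388 mm (y) seat, 42 mm thick, its top surface 425 mm above the floor. Four 63 mm square legs at the seat corners, flush with the edges, run from z = 0 to the seat underside.


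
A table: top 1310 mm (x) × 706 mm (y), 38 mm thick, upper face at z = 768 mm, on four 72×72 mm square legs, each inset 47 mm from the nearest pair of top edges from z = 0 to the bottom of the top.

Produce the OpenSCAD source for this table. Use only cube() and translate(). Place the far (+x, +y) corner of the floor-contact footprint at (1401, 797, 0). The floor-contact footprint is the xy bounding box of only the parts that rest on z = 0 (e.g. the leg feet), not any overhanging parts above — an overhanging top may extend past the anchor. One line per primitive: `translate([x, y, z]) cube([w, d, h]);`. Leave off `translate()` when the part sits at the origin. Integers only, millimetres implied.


translate([138, 138, 730]) cube([1310, 706, 38]);
translate([185, 185, 0]) cube([72, 72, 730]);
translate([1329, 185, 0]) cube([72, 72, 730]);
translate([185, 725, 0]) cube([72, 72, 730]);
translate([1329, 725, 0]) cube([72, 72, 730]);


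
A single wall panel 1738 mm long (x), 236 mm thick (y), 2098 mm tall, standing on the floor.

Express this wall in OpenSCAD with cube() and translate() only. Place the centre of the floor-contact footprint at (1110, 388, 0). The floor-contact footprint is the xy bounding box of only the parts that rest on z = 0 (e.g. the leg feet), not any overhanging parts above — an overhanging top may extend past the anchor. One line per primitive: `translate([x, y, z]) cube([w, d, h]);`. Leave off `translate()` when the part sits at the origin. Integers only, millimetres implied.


translate([241, 270, 0]) cube([1738, 236, 2098]);


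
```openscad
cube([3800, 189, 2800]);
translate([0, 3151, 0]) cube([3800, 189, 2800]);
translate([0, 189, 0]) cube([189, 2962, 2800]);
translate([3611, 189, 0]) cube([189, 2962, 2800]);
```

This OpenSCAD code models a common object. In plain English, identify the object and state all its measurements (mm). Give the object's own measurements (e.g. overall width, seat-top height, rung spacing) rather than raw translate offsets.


The wall frame of a small rectangular building: four walls, each 2800 mm tall and 189 mm thick, enclosing a footprint 3800 mm (x) by 3340 mm (y) outside-to-outside, with no floor or roof. The front and back walls (the −y and +y sides) span the full width; the two side walls fit between them.


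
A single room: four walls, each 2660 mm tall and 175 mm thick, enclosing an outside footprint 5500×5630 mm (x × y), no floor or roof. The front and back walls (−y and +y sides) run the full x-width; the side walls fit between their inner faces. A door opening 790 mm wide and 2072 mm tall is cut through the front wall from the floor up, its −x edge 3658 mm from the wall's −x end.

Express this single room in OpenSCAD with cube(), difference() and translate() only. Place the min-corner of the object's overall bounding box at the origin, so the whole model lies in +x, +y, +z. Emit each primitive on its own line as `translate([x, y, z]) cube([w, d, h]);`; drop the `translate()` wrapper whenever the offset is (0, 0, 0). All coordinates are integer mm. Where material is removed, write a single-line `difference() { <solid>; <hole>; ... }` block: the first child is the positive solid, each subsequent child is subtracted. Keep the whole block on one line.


difference() { cube([5500, 175, 2660]); translate([3658, 0, 0]) cube([790, 175, 2072]); }
translate([0, 5455, 0]) cube([5500, 175, 2660]);
translate([0, 175, 0]) cube([175, 5280, 2660]);
translate([5325, 175, 0]) cube([175, 5280, 2660]);


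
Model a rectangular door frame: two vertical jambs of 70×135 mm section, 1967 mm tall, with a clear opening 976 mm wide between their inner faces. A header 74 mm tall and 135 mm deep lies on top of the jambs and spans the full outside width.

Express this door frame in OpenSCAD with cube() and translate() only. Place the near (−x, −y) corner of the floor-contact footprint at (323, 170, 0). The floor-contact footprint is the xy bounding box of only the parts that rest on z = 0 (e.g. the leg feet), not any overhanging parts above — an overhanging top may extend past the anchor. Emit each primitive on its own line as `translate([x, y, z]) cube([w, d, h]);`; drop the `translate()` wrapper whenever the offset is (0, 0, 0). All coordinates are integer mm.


translate([323, 170, 0]) cube([70, 135, 1967]);
translate([1369, 170, 0]) cube([70, 135, 1967]);
translate([323, 170, 1967]) cube([1116, 135, 74]);


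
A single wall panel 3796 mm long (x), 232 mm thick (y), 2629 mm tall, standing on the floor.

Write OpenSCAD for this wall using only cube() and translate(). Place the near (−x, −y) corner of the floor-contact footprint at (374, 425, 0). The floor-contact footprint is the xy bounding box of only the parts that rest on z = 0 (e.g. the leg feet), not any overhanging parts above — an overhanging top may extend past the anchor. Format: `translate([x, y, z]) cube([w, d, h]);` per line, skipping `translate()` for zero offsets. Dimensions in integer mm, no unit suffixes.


translate([374, 425, 0]) cube([3796, 232, 2629]);


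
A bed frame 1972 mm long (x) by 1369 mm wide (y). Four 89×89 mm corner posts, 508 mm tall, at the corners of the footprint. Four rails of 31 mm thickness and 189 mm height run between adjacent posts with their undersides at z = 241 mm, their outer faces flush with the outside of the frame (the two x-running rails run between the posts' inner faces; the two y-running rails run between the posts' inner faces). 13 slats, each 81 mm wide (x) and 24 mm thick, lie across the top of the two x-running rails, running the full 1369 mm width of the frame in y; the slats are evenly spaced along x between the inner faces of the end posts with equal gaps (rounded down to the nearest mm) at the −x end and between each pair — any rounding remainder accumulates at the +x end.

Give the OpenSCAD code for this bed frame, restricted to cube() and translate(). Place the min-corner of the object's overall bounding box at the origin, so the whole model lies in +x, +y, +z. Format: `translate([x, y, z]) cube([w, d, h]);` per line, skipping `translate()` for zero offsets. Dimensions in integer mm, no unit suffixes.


// slat z = rail_z + rail_h = 241 + 189 = 430
// slat gap = ⌊(1794 − 13·81) / 14⌋ = 52
cube([89, 89, 508]);
translate([0, 1280, 0]) cube([89, 89, 508]);
translate([1883, 0, 0]) cube([89, 89, 508]);
translate([1883, 1280, 0]) cube([89, 89, 508]);
translate([89, 0, 241]) cube([1794, 31, 189]);
translate([89, 1338, 241]) cube([1794, 31, 189]);
translate([0, 89, 241]) cube([31, 1191, 189]);
translate([1941, 89, 241]) cube([31, 1191, 189]);
translate([141, 0, 430]) cube([81, 1369, 24]);
translate([274, 0, 430]) cube([81, 1369, 24]);
translate([407, 0, 430]) cube([81, 1369, 24]);
translate([540, 0, 430]) cube([81, 1369, 24]);
translate([673, 0, 430]) cube([81, 1369, 24]);
translate([806, 0, 430]) cube([81, 1369, 24]);
translate([939, 0, 430]) cube([81, 1369, 24]);
translate([1072, 0, 430]) cube([81, 1369, 24]);
translate([1205, 0, 430]) cube([81, 1369, 24]);
translate([1338, 0, 430]) cube([81, 1369, 24]);
translate([1471, 0, 430]) cube([81, 1369, 24]);
translate([1604, 0, 430]) cube([81, 1369, 24]);
translate([1737, 0, 430]) cube([81, 1369, 24]);


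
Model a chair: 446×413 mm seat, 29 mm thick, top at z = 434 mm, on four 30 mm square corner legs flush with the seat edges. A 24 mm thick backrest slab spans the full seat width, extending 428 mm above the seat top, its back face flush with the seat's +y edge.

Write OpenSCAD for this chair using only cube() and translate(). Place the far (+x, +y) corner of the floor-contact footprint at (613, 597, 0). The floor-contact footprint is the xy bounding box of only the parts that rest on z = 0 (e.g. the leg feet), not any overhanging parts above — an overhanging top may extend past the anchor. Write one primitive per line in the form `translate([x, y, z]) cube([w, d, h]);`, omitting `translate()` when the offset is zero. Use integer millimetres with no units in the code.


translate([167, 184, 405]) cube([446, 413, 29]);
translate([167, 184, 0]) cube([30, 30, 405]);
translate([583, 184, 0]) cube([30, 30, 405]);
translate([167, 567, 0]) cube([30, 30, 405]);
translate([583, 567, 0]) cube([30, 30, 405]);
translate([167, 573, 434]) cube([446, 24, 428]);


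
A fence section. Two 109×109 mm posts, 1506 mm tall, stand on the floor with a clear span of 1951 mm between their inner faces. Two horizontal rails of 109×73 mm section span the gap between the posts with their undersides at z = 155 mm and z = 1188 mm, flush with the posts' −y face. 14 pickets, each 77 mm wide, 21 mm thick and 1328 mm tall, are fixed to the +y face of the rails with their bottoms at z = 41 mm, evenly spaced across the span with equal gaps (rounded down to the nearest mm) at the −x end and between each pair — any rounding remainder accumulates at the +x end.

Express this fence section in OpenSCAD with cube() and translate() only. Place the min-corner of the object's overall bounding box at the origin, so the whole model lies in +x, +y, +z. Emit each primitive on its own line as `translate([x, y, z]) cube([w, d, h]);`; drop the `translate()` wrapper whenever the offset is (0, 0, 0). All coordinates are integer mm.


cube([109, 109, 1506]);
translate([2060, 0, 0]) cube([109, 109, 1506]);
translate([109, 0, 155]) cube([1951, 109, 73]);
translate([109, 0, 1188]) cube([1951, 109, 73]);
translate([167, 109, 41]) cube([77, 21, 1328]);
translate([302, 109, 41]) cube([77, 21, 1328]);
translate([437, 109, 41]) cube([77, 21, 1328]);
translate([572, 109, 41]) cube([77, 21, 1328]);
translate([707, 109, 41]) cube([77, 21, 1328]);
translate([842, 109, 41]) cube([77, 21, 1328]);
translate([977, 109, 41]) cube([77, 21, 1328]);
translate([1112, 109, 41]) cube([77, 21, 1328]);
translate([1247, 109, 41]) cube([77, 21, 1328]);
translate([1382, 109, 41]) cube([77, 21, 1328]);
translate([1517, 109, 41]) cube([77, 21, 1328]);
translate([1652, 109, 41]) cube([77, 21, 1328]);
translate([1787, 109, 41]) cube([77, 21, 1328]);
translate([1922, 109, 41]) cube([77, 21, 1328]);


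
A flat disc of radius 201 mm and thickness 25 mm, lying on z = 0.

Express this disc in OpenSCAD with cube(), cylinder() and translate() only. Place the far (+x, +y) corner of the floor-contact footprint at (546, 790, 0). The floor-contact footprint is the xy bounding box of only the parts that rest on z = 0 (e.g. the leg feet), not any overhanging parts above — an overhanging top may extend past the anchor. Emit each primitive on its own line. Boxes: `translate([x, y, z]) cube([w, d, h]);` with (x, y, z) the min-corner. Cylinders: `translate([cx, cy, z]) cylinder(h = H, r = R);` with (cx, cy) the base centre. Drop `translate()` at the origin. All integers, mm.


translate([345, 589, 0]) cylinder(h = 25, r = 201);


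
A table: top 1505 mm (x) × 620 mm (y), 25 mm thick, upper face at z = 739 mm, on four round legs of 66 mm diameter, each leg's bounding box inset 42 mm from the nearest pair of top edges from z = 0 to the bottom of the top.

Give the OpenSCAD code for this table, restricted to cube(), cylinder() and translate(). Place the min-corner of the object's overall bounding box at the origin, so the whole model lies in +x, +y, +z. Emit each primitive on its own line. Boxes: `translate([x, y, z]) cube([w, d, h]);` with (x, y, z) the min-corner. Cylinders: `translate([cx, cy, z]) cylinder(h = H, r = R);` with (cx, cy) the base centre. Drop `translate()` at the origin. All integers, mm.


translate([0, 0, 714]) cube([1505, 620, 25]);
translate([75, 75, 0]) cylinder(h = 714, r = 33);
translate([1430, 75, 0]) cylinder(h = 714, r = 33);
translate([75, 545, 0]) cylinder(h = 714, r = 33);
translate([1430, 545, 0]) cylinder(h = 714, r = 33);


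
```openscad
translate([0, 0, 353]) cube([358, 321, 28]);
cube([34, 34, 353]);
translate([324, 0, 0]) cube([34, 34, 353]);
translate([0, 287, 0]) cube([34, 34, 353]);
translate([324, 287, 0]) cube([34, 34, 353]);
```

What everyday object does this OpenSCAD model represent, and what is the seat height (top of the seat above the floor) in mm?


A stool. The seat height is 381 mm.

A 358×321×28 slab at z = 353 on four corner posts — a stool. The seat top is 353 + 28 = 381 mm.
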